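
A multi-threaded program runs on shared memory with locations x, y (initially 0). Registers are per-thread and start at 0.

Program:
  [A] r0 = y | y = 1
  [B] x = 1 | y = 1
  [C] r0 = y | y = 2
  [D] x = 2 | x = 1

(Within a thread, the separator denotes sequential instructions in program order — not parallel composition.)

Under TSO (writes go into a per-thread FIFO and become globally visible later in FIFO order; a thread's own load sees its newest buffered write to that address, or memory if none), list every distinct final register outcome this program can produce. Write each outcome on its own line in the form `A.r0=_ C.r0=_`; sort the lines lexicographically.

outcome vector order: (A.r0,C.r0)
|TSO outcomes| = 6

A.r0=0 C.r0=0
A.r0=0 C.r0=1
A.r0=1 C.r0=0
A.r0=1 C.r0=1
A.r0=2 C.r0=0
A.r0=2 C.r0=1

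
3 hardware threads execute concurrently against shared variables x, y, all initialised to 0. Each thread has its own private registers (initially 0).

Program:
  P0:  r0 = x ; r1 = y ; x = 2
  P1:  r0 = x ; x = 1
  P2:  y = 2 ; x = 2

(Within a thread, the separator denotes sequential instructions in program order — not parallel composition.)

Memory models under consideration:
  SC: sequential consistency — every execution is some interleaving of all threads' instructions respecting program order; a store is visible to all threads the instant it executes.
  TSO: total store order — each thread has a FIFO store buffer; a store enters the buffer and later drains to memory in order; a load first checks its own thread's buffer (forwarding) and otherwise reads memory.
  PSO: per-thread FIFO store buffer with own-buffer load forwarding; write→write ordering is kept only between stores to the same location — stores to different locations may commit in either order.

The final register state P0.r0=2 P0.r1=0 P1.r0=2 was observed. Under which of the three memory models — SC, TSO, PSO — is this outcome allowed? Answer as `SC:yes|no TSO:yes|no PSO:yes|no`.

outcome vector order: (P0.r0,P0.r1,P1.r0)
[SC] allowed = {(0,0,0); (0,0,2); (0,2,0); (0,2,2); (1,0,0); (1,2,0); (1,2,2); (2,2,0); (2,2,2)}
[TSO] allowed = {(0,0,0); (0,0,2); (0,2,0); (0,2,2); (1,0,0); (1,2,0); (1,2,2); (2,2,0); (2,2,2)}
[PSO] allowed = {(0,0,0); (0,0,2); (0,2,0); (0,2,2); (1,0,0); (1,0,2); (1,2,0); (1,2,2); (2,0,0); (2,0,2); (2,2,0); (2,2,2)}
target (2,0,2) ∈ {PSO}

SC:no TSO:no PSO:yes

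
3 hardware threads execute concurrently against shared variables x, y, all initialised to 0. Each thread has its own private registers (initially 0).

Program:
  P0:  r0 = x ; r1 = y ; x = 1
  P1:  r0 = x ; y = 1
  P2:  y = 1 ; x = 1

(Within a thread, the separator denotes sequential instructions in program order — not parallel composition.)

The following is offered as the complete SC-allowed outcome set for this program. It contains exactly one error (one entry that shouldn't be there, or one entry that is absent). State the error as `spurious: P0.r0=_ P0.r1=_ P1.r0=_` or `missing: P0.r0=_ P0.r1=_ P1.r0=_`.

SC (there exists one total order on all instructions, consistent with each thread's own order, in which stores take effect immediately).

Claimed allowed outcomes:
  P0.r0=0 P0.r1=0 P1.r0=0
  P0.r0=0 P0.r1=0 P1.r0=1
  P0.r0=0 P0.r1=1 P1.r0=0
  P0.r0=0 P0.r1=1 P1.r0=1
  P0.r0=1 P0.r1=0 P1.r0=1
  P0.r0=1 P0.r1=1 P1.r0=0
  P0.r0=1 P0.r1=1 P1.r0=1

outcome vector order: (P0.r0,P0.r1,P1.r0)
SC: 6 outcomes — {000; 001; 010; 011; 110; 111}
claimed∖SC = {101}

spurious: P0.r0=1 P0.r1=0 P1.r0=1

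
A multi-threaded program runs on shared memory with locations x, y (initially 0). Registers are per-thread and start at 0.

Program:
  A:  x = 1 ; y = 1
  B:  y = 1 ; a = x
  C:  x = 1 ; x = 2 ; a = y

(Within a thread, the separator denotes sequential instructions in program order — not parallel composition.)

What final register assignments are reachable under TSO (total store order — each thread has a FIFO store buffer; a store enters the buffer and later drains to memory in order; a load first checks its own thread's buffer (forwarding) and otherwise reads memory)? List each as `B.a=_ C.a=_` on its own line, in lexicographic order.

B.a=0 C.a=0
B.a=0 C.a=1
B.a=1 C.a=0
B.a=1 C.a=1
B.a=2 C.a=0
B.a=2 C.a=1

outcome vector order: (B.a,C.a)
|TSO outcomes| = 6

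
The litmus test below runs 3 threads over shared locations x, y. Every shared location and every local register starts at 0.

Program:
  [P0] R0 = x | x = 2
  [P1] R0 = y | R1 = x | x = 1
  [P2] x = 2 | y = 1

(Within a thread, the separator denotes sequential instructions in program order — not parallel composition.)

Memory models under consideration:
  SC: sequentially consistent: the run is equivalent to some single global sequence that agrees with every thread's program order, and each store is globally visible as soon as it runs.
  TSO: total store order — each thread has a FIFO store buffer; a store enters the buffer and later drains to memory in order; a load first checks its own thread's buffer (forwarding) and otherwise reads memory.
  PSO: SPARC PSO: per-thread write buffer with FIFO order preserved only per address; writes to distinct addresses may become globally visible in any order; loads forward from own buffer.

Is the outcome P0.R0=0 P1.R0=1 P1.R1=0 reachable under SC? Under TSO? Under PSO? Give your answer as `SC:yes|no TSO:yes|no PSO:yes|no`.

SC:no TSO:no PSO:yes

outcome vector order: (P0.R0,P1.R0,P1.R1)
SC (9): (0,0,0), (0,0,2), (0,1,2), (1,0,0), (1,0,2), (1,1,2), (2,0,0), (2,0,2), (2,1,2)
TSO (9): (0,0,0), (0,0,2), (0,1,2), (1,0,0), (1,0,2), (1,1,2), (2,0,0), (2,0,2), (2,1,2)
PSO (12): (0,0,0), (0,0,2), (0,1,0), (0,1,2), (1,0,0), (1,0,2), (1,1,0), (1,1,2), (2,0,0), (2,0,2), (2,1,0), (2,1,2)
target (0,1,0) ∈ {PSO}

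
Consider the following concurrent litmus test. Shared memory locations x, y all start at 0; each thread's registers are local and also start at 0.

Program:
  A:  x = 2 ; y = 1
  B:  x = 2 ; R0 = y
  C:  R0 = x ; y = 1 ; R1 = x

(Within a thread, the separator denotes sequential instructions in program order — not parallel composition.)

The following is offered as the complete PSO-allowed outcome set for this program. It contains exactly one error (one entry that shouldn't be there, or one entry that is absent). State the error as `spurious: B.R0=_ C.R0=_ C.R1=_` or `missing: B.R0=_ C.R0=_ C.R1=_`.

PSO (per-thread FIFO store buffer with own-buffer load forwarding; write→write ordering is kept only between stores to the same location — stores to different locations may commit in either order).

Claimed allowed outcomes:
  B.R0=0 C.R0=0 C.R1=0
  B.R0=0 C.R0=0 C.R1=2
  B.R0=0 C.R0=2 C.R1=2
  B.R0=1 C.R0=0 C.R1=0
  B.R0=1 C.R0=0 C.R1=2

outcome vector order: (B.R0,C.R0,C.R1)
under PSO → <0 0 0>; <0 0 2>; <0 2 2>; <1 0 0>; <1 0 2>; <1 2 2>
PSO∖claimed = {<1 2 2>}

missing: B.R0=1 C.R0=2 C.R1=2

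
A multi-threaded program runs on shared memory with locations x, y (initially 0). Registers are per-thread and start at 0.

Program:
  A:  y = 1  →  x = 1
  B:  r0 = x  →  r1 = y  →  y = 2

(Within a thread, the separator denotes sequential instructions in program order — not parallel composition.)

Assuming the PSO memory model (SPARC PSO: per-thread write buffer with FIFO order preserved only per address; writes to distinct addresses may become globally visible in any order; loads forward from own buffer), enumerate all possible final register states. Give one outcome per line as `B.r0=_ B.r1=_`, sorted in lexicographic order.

outcome vector order: (B.r0,B.r1)
|PSO outcomes| = 4

B.r0=0 B.r1=0
B.r0=0 B.r1=1
B.r0=1 B.r1=0
B.r0=1 B.r1=1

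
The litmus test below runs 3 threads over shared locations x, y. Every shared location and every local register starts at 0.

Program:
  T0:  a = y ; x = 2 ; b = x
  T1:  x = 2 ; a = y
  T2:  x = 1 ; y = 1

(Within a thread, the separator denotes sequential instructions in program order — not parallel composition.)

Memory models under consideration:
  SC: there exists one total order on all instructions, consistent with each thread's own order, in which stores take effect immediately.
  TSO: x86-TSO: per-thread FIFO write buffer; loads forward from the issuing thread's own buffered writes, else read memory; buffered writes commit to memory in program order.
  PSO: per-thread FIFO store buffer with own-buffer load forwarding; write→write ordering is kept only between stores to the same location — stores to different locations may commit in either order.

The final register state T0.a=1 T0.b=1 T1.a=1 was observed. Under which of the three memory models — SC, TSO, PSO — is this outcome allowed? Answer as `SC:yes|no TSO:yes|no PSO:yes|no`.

SC:no TSO:no PSO:yes

outcome vector order: (T0.a,T0.b,T1.a)
SC (6): (0,1,0), (0,1,1), (0,2,0), (0,2,1), (1,2,0), (1,2,1)
TSO (6): (0,1,0), (0,1,1), (0,2,0), (0,2,1), (1,2,0), (1,2,1)
PSO (8): (0,1,0), (0,1,1), (0,2,0), (0,2,1), (1,1,0), (1,1,1), (1,2,0), (1,2,1)
target (1,1,1) ∈ {PSO}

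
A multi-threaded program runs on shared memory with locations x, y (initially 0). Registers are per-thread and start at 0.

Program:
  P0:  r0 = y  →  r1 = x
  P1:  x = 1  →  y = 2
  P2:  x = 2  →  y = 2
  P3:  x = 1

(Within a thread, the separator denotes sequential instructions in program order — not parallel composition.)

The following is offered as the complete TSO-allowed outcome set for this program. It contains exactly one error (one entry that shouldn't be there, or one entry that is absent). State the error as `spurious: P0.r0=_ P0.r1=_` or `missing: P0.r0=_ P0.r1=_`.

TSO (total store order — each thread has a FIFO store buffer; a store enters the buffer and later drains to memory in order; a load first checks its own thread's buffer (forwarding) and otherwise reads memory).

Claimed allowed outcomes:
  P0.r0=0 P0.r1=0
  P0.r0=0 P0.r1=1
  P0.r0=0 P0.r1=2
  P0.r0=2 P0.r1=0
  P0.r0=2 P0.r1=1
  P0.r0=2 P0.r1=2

outcome vector order: (P0.r0,P0.r1)
TSO (5): <0 0>, <0 1>, <0 2>, <2 1>, <2 2>
claimed∖TSO = {<2 0>}

spurious: P0.r0=2 P0.r1=0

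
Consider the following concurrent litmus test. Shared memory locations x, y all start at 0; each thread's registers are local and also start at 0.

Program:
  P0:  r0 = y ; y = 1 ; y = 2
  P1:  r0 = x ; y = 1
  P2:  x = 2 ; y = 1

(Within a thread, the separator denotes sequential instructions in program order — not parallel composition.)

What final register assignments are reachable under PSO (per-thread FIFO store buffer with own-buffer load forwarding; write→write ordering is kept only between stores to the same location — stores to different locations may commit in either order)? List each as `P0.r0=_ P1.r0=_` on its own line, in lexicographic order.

outcome vector order: (P0.r0,P1.r0)
|PSO outcomes| = 4

P0.r0=0 P1.r0=0
P0.r0=0 P1.r0=2
P0.r0=1 P1.r0=0
P0.r0=1 P1.r0=2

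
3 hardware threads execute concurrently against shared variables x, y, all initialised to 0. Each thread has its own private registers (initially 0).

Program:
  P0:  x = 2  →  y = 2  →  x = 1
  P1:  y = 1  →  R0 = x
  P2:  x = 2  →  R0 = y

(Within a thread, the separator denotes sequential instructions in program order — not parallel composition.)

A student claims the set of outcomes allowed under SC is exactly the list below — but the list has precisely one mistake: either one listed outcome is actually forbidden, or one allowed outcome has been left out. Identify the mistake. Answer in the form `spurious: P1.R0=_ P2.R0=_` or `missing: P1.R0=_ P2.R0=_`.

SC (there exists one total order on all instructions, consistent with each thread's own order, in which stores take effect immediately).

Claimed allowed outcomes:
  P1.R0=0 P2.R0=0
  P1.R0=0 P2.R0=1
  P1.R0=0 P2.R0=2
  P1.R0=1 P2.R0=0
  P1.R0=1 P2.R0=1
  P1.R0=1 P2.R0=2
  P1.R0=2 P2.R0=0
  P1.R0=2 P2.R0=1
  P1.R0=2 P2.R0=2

spurious: P1.R0=0 P2.R0=0

outcome vector order: (P1.R0,P2.R0)
[SC] allowed = {0/1; 0/2; 1/0; 1/1; 1/2; 2/0; 2/1; 2/2}
claimed∖SC = {0/0}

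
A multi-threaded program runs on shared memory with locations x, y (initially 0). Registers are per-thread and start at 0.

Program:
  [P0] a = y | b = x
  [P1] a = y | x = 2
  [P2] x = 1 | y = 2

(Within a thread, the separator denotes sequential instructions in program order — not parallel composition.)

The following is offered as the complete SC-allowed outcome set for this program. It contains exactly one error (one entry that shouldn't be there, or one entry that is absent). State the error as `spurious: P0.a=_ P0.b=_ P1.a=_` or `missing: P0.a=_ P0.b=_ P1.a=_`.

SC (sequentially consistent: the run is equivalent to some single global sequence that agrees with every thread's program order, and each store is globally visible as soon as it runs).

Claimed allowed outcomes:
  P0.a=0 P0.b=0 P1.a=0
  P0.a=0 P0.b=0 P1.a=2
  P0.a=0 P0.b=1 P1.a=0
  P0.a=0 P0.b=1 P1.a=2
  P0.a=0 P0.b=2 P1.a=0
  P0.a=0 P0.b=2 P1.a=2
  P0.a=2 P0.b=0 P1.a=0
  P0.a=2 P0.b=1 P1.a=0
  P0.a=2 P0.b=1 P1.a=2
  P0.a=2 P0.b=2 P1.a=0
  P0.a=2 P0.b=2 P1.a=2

spurious: P0.a=2 P0.b=0 P1.a=0

outcome vector order: (P0.a,P0.b,P1.a)
[SC] allowed = {<0 0 0>, <0 0 2>, <0 1 0>, <0 1 2>, <0 2 0>, <0 2 2>, <2 1 0>, <2 1 2>, <2 2 0>, <2 2 2>}
claimed∖SC = {<2 0 0>}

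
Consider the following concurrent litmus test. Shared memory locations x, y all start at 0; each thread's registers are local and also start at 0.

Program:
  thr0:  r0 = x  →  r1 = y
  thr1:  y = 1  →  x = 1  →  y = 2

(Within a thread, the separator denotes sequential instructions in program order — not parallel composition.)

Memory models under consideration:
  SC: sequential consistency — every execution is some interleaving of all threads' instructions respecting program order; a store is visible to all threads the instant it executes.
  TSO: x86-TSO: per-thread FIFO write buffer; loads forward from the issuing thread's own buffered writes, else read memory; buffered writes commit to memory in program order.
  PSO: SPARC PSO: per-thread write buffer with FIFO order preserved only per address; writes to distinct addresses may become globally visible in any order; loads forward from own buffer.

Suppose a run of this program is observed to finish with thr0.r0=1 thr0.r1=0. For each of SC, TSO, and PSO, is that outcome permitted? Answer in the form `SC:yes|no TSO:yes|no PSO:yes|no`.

outcome vector order: (thr0.r0,thr0.r1)
SC: 5 outcomes — {0/0 0/1 0/2 1/1 1/2}
TSO: 5 outcomes — {0/0 0/1 0/2 1/1 1/2}
PSO: 6 outcomes — {0/0 0/1 0/2 1/0 1/1 1/2}
target 1/0 ∈ {PSO}

SC:no TSO:no PSO:yes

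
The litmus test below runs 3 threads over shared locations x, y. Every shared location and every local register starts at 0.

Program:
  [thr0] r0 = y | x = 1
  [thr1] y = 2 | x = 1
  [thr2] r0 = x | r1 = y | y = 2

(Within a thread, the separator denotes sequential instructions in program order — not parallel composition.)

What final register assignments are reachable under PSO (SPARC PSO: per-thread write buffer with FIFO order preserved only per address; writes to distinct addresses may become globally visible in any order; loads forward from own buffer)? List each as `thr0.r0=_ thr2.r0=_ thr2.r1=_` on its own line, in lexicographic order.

thr0.r0=0 thr2.r0=0 thr2.r1=0
thr0.r0=0 thr2.r0=0 thr2.r1=2
thr0.r0=0 thr2.r0=1 thr2.r1=0
thr0.r0=0 thr2.r0=1 thr2.r1=2
thr0.r0=2 thr2.r0=0 thr2.r1=0
thr0.r0=2 thr2.r0=0 thr2.r1=2
thr0.r0=2 thr2.r0=1 thr2.r1=0
thr0.r0=2 thr2.r0=1 thr2.r1=2

outcome vector order: (thr0.r0,thr2.r0,thr2.r1)
|PSO outcomes| = 8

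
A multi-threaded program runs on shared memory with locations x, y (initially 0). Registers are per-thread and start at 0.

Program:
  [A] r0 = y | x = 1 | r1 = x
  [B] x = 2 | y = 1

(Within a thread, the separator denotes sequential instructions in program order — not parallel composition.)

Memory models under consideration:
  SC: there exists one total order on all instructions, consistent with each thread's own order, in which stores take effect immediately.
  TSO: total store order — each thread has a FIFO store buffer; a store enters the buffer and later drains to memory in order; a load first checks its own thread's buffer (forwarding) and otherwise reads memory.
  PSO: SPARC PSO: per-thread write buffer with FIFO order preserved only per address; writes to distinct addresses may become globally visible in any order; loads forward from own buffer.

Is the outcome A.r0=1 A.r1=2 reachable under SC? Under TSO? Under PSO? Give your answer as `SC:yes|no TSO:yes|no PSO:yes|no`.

SC:no TSO:no PSO:yes

outcome vector order: (A.r0,A.r1)
SC (3): <0 1>, <0 2>, <1 1>
TSO (3): <0 1>, <0 2>, <1 1>
PSO (4): <0 1>, <0 2>, <1 1>, <1 2>
target <1 2> ∈ {PSO}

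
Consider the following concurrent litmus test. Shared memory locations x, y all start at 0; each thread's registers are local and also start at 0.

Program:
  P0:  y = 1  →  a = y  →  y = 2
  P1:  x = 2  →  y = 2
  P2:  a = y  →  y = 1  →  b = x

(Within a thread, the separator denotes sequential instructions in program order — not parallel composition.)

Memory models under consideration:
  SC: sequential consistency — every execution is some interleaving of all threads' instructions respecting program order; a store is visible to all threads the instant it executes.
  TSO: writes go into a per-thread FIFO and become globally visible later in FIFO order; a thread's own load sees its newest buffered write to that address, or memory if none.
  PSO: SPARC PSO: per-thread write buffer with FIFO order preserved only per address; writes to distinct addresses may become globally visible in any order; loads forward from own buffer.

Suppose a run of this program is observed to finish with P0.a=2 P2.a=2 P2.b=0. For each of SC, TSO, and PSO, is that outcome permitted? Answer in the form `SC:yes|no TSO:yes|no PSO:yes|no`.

outcome vector order: (P0.a,P2.a,P2.b)
under SC → <1 0 0>; <1 0 2>; <1 1 0>; <1 1 2>; <1 2 0>; <1 2 2>; <2 0 0>; <2 0 2>; <2 1 0>; <2 1 2>; <2 2 2>
under TSO → <1 0 0>; <1 0 2>; <1 1 0>; <1 1 2>; <1 2 0>; <1 2 2>; <2 0 0>; <2 0 2>; <2 1 0>; <2 1 2>; <2 2 2>
under PSO → <1 0 0>; <1 0 2>; <1 1 0>; <1 1 2>; <1 2 0>; <1 2 2>; <2 0 0>; <2 0 2>; <2 1 0>; <2 1 2>; <2 2 0>; <2 2 2>
target <2 2 0> ∈ {PSO}

SC:no TSO:no PSO:yes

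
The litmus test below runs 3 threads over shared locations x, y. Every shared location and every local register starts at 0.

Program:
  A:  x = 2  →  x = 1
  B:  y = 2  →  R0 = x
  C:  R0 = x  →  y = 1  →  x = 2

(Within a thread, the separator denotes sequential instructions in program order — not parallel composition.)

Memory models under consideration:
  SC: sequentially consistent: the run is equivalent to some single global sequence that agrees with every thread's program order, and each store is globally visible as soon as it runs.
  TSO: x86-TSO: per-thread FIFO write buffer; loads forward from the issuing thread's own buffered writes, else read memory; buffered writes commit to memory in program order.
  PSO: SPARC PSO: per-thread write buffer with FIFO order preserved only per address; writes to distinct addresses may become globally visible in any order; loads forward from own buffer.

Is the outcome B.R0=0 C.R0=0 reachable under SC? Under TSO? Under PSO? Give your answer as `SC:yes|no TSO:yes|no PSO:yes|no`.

SC:yes TSO:yes PSO:yes

outcome vector order: (B.R0,C.R0)
[SC] allowed = {0/0 0/1 0/2 1/0 1/1 1/2 2/0 2/1 2/2}
[TSO] allowed = {0/0 0/1 0/2 1/0 1/1 1/2 2/0 2/1 2/2}
[PSO] allowed = {0/0 0/1 0/2 1/0 1/1 1/2 2/0 2/1 2/2}
target 0/0 ∈ {SC,TSO,PSO}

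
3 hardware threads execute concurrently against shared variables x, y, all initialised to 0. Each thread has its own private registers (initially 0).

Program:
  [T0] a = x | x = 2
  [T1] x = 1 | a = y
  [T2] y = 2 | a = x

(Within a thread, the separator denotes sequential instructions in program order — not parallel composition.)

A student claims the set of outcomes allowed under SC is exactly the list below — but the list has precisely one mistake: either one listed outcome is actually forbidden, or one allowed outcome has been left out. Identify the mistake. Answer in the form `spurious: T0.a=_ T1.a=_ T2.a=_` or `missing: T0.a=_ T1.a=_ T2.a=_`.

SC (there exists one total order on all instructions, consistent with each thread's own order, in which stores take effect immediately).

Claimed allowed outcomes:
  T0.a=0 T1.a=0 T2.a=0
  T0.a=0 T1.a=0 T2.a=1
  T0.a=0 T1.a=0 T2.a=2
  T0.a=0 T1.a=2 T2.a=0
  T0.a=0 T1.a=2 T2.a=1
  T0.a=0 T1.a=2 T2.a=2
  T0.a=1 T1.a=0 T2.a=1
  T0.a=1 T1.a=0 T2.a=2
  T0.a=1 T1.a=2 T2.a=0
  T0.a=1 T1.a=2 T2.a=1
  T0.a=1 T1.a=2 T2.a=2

outcome vector order: (T0.a,T1.a,T2.a)
[SC] allowed = {(0,0,1); (0,0,2); (0,2,0); (0,2,1); (0,2,2); (1,0,1); (1,0,2); (1,2,0); (1,2,1); (1,2,2)}
claimed∖SC = {(0,0,0)}

spurious: T0.a=0 T1.a=0 T2.a=0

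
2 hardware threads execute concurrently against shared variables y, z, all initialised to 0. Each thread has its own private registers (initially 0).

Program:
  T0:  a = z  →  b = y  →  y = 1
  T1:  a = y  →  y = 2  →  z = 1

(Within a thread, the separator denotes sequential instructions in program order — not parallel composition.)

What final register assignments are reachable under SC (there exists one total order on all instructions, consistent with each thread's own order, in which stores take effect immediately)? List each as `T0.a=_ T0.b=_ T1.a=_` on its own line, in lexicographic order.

T0.a=0 T0.b=0 T1.a=0
T0.a=0 T0.b=0 T1.a=1
T0.a=0 T0.b=2 T1.a=0
T0.a=1 T0.b=2 T1.a=0

outcome vector order: (T0.a,T0.b,T1.a)
|SC outcomes| = 4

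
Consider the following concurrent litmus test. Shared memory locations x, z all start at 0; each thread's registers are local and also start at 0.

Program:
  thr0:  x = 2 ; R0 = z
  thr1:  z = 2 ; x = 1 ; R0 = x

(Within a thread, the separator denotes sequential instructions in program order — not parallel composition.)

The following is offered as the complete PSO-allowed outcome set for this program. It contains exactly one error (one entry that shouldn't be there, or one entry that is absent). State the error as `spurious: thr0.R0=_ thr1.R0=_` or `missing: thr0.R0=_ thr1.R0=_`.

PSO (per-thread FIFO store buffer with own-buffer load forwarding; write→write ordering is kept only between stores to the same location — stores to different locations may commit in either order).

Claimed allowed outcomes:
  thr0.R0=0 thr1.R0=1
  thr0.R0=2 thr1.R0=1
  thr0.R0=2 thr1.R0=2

outcome vector order: (thr0.R0,thr1.R0)
under PSO → (0,1), (0,2), (2,1), (2,2)
PSO∖claimed = {(0,2)}

missing: thr0.R0=0 thr1.R0=2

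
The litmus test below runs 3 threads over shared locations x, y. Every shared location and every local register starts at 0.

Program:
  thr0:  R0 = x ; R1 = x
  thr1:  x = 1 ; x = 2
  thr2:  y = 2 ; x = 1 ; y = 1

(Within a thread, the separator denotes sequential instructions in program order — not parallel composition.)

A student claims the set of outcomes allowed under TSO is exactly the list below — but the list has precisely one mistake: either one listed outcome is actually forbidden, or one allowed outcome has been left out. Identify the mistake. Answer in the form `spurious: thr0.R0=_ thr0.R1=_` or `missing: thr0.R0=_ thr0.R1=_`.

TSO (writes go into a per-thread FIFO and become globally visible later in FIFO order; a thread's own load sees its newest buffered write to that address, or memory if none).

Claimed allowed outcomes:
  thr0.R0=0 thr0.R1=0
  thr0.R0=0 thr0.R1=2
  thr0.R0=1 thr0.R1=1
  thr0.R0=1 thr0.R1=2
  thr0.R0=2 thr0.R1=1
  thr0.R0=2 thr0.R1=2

missing: thr0.R0=0 thr0.R1=1

outcome vector order: (thr0.R0,thr0.R1)
[TSO] allowed = {00; 01; 02; 11; 12; 21; 22}
TSO∖claimed = {01}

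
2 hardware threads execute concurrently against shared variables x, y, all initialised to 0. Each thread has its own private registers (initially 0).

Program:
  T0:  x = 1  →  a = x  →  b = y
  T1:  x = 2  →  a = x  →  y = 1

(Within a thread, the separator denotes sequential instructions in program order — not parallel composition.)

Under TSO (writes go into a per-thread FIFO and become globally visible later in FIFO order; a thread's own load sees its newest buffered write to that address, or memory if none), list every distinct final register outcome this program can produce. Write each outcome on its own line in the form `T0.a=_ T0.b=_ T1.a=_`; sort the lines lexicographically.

T0.a=1 T0.b=0 T1.a=1
T0.a=1 T0.b=0 T1.a=2
T0.a=1 T0.b=1 T1.a=1
T0.a=1 T0.b=1 T1.a=2
T0.a=2 T0.b=0 T1.a=2
T0.a=2 T0.b=1 T1.a=2

outcome vector order: (T0.a,T0.b,T1.a)
|TSO outcomes| = 6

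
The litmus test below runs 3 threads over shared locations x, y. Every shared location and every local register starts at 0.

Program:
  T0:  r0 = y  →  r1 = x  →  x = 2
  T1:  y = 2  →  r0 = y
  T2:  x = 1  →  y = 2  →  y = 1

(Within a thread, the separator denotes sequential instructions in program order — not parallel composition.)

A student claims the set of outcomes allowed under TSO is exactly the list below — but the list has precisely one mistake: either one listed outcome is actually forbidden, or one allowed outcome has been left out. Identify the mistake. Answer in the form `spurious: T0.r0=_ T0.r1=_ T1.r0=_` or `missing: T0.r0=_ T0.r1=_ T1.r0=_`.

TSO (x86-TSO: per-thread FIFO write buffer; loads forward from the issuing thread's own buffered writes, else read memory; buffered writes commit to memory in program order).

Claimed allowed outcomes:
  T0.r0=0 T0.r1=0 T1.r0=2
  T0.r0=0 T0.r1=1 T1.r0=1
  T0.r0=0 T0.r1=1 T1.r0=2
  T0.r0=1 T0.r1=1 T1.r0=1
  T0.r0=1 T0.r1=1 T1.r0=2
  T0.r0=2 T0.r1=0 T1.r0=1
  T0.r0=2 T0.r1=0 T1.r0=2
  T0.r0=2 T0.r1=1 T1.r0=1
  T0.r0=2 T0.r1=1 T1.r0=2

missing: T0.r0=0 T0.r1=0 T1.r0=1

outcome vector order: (T0.r0,T0.r1,T1.r0)
TSO (10): <0 0 1>; <0 0 2>; <0 1 1>; <0 1 2>; <1 1 1>; <1 1 2>; <2 0 1>; <2 0 2>; <2 1 1>; <2 1 2>
TSO∖claimed = {<0 0 1>}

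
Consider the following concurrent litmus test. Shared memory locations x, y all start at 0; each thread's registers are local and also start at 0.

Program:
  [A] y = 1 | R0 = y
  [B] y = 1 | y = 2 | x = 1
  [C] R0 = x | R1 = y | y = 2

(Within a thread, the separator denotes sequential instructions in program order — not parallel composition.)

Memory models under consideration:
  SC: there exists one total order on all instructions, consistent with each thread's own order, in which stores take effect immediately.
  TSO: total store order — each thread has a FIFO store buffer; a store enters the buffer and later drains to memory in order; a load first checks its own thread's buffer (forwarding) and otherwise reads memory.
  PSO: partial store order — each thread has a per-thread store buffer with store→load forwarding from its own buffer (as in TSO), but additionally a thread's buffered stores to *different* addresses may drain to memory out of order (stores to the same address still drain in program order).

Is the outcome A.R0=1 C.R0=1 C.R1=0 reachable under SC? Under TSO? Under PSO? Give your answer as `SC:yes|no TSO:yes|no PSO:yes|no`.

SC:no TSO:no PSO:yes

outcome vector order: (A.R0,C.R0,C.R1)
[SC] allowed = {1/0/0 1/0/1 1/0/2 1/1/1 1/1/2 2/0/0 2/0/1 2/0/2 2/1/1 2/1/2}
[TSO] allowed = {1/0/0 1/0/1 1/0/2 1/1/1 1/1/2 2/0/0 2/0/1 2/0/2 2/1/1 2/1/2}
[PSO] allowed = {1/0/0 1/0/1 1/0/2 1/1/0 1/1/1 1/1/2 2/0/0 2/0/1 2/0/2 2/1/0 2/1/1 2/1/2}
target 1/1/0 ∈ {PSO}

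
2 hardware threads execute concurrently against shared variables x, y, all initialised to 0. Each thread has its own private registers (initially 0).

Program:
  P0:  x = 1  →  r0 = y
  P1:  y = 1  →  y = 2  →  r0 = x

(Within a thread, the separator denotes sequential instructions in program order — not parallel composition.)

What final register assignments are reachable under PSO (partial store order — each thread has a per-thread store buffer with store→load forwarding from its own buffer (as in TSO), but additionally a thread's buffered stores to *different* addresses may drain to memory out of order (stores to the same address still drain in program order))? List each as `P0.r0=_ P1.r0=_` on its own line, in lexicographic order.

outcome vector order: (P0.r0,P1.r0)
|PSO outcomes| = 6

P0.r0=0 P1.r0=0
P0.r0=0 P1.r0=1
P0.r0=1 P1.r0=0
P0.r0=1 P1.r0=1
P0.r0=2 P1.r0=0
P0.r0=2 P1.r0=1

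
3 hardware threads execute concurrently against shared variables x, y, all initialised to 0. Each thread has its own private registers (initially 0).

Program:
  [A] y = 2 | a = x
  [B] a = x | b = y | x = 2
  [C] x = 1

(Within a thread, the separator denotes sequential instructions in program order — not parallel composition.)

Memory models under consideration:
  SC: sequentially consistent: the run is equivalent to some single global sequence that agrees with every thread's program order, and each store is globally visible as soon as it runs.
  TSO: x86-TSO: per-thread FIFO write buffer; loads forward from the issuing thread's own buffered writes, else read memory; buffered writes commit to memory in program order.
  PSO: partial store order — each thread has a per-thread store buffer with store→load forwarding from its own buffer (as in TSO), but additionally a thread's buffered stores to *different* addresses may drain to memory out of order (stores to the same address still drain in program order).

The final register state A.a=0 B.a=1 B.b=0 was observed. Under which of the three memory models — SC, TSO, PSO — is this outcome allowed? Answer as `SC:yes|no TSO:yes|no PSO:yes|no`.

SC:no TSO:yes PSO:yes

outcome vector order: (A.a,B.a,B.b)
under SC → 0/0/0 0/0/2 0/1/2 1/0/0 1/0/2 1/1/0 1/1/2 2/0/0 2/0/2 2/1/0 2/1/2
under TSO → 0/0/0 0/0/2 0/1/0 0/1/2 1/0/0 1/0/2 1/1/0 1/1/2 2/0/0 2/0/2 2/1/0 2/1/2
under PSO → 0/0/0 0/0/2 0/1/0 0/1/2 1/0/0 1/0/2 1/1/0 1/1/2 2/0/0 2/0/2 2/1/0 2/1/2
target 0/1/0 ∈ {TSO,PSO}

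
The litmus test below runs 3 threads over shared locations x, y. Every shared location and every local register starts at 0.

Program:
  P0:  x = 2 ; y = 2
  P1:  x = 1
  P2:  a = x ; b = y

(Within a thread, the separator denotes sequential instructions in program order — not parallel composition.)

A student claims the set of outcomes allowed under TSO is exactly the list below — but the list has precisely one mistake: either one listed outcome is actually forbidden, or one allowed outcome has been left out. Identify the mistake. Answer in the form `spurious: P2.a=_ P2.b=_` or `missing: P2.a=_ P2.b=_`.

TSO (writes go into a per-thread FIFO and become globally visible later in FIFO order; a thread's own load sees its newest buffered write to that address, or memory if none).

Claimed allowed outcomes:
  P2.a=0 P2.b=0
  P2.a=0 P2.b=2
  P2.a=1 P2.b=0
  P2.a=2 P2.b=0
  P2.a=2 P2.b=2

missing: P2.a=1 P2.b=2

outcome vector order: (P2.a,P2.b)
under TSO → <0 0>; <0 2>; <1 0>; <1 2>; <2 0>; <2 2>
TSO∖claimed = {<1 2>}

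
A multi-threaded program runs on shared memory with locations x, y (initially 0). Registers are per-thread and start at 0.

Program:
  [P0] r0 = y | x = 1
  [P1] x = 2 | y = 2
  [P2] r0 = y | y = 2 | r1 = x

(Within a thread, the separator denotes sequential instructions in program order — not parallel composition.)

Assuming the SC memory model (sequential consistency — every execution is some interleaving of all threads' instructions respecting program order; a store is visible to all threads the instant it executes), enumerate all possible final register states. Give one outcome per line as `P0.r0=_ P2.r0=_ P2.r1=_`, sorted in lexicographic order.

outcome vector order: (P0.r0,P2.r0,P2.r1)
|SC outcomes| = 10

P0.r0=0 P2.r0=0 P2.r1=0
P0.r0=0 P2.r0=0 P2.r1=1
P0.r0=0 P2.r0=0 P2.r1=2
P0.r0=0 P2.r0=2 P2.r1=1
P0.r0=0 P2.r0=2 P2.r1=2
P0.r0=2 P2.r0=0 P2.r1=0
P0.r0=2 P2.r0=0 P2.r1=1
P0.r0=2 P2.r0=0 P2.r1=2
P0.r0=2 P2.r0=2 P2.r1=1
P0.r0=2 P2.r0=2 P2.r1=2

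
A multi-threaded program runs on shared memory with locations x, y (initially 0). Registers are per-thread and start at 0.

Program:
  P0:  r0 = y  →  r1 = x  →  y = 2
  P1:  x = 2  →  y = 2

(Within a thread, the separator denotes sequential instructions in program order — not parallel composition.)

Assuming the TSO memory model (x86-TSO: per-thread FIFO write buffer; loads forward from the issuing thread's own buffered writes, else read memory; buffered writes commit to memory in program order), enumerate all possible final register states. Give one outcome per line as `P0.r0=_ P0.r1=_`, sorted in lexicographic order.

outcome vector order: (P0.r0,P0.r1)
|TSO outcomes| = 3

P0.r0=0 P0.r1=0
P0.r0=0 P0.r1=2
P0.r0=2 P0.r1=2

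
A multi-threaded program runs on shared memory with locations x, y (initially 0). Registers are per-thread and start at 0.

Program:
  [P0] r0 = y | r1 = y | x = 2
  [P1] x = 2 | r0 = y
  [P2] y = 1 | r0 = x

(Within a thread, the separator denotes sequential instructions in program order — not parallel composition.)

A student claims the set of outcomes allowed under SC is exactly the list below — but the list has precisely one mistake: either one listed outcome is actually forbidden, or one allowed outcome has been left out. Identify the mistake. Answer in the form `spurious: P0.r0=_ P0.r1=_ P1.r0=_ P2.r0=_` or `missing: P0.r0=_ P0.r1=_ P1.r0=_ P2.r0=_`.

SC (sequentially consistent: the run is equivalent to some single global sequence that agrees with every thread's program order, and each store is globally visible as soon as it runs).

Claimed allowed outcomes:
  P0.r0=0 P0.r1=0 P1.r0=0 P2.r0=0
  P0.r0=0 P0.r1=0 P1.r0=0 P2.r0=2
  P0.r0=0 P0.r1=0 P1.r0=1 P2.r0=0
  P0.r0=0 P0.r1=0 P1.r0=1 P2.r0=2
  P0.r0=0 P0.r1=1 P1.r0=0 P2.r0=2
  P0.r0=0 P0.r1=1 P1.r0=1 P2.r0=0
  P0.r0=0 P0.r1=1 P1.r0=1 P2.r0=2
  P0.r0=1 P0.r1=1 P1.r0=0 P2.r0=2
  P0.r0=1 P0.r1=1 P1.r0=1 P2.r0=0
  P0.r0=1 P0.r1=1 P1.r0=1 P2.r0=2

outcome vector order: (P0.r0,P0.r1,P1.r0,P2.r0)
under SC → <0 0 0 2>; <0 0 1 0>; <0 0 1 2>; <0 1 0 2>; <0 1 1 0>; <0 1 1 2>; <1 1 0 2>; <1 1 1 0>; <1 1 1 2>
claimed∖SC = {<0 0 0 0>}

spurious: P0.r0=0 P0.r1=0 P1.r0=0 P2.r0=0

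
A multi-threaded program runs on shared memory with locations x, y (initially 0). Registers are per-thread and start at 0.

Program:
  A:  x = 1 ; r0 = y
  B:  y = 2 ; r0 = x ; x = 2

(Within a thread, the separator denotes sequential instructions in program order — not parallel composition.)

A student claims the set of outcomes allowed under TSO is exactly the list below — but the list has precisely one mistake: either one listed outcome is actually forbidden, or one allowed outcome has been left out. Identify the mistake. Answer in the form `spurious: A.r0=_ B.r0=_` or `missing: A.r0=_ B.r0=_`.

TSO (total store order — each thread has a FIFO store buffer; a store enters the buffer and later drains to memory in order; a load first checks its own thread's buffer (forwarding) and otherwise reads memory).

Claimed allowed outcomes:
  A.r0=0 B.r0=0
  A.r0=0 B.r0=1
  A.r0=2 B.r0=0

missing: A.r0=2 B.r0=1

outcome vector order: (A.r0,B.r0)
[TSO] allowed = {<0 0>, <0 1>, <2 0>, <2 1>}
TSO∖claimed = {<2 1>}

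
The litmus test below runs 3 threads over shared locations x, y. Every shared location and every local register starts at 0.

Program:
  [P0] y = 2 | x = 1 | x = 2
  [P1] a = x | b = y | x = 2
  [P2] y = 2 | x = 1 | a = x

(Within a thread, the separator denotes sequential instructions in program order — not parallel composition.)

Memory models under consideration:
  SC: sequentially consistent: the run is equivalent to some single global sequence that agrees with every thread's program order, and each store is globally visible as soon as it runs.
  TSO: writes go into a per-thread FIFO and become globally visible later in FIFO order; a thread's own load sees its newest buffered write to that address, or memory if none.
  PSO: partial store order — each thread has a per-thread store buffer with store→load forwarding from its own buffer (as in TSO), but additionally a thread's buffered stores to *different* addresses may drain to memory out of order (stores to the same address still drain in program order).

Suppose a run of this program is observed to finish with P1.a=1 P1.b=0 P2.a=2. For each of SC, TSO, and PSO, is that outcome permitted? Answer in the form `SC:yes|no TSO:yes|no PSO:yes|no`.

SC:no TSO:no PSO:yes

outcome vector order: (P1.a,P1.b,P2.a)
SC: 8 outcomes — {001; 002; 021; 022; 121; 122; 221; 222}
TSO: 8 outcomes — {001; 002; 021; 022; 121; 122; 221; 222}
PSO: 12 outcomes — {001; 002; 021; 022; 101; 102; 121; 122; 201; 202; 221; 222}
target 102 ∈ {PSO}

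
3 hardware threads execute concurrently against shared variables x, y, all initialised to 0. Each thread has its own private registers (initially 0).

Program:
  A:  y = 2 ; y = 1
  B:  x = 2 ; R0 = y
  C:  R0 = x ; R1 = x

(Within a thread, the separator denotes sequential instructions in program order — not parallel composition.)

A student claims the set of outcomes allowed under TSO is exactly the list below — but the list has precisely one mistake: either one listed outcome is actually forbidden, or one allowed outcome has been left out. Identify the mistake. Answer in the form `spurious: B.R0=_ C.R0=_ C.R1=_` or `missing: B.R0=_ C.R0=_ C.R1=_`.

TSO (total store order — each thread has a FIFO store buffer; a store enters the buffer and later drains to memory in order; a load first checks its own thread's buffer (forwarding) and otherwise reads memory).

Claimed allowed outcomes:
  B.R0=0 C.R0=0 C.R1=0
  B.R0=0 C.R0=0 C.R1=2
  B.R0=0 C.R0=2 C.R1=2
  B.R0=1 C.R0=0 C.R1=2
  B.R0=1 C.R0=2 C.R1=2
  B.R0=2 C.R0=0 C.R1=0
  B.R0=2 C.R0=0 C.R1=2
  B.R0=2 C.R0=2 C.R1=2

missing: B.R0=1 C.R0=0 C.R1=0

outcome vector order: (B.R0,C.R0,C.R1)
[TSO] allowed = {(0,0,0) (0,0,2) (0,2,2) (1,0,0) (1,0,2) (1,2,2) (2,0,0) (2,0,2) (2,2,2)}
TSO∖claimed = {(1,0,0)}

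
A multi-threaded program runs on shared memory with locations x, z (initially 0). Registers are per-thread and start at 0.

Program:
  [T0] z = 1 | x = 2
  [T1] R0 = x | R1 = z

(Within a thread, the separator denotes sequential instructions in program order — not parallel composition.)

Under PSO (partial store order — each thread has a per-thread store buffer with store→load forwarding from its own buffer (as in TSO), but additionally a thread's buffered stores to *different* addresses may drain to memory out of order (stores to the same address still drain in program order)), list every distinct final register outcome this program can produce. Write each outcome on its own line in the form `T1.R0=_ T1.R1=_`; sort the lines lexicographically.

T1.R0=0 T1.R1=0
T1.R0=0 T1.R1=1
T1.R0=2 T1.R1=0
T1.R0=2 T1.R1=1

outcome vector order: (T1.R0,T1.R1)
|PSO outcomes| = 4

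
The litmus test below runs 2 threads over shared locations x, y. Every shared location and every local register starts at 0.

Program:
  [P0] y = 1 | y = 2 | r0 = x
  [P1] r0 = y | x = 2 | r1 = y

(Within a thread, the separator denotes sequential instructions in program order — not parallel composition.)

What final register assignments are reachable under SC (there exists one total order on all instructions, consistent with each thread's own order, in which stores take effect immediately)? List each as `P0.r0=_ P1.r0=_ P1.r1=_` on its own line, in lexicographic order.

P0.r0=0 P1.r0=0 P1.r1=2
P0.r0=0 P1.r0=1 P1.r1=2
P0.r0=0 P1.r0=2 P1.r1=2
P0.r0=2 P1.r0=0 P1.r1=0
P0.r0=2 P1.r0=0 P1.r1=1
P0.r0=2 P1.r0=0 P1.r1=2
P0.r0=2 P1.r0=1 P1.r1=1
P0.r0=2 P1.r0=1 P1.r1=2
P0.r0=2 P1.r0=2 P1.r1=2

outcome vector order: (P0.r0,P1.r0,P1.r1)
|SC outcomes| = 9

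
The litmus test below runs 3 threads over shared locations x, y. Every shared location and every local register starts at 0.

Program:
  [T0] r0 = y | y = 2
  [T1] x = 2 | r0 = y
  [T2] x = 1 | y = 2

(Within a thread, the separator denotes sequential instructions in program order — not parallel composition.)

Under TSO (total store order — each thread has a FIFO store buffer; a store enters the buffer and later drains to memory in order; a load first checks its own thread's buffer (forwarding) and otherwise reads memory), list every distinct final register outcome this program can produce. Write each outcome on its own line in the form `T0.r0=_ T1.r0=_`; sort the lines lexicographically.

outcome vector order: (T0.r0,T1.r0)
|TSO outcomes| = 4

T0.r0=0 T1.r0=0
T0.r0=0 T1.r0=2
T0.r0=2 T1.r0=0
T0.r0=2 T1.r0=2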